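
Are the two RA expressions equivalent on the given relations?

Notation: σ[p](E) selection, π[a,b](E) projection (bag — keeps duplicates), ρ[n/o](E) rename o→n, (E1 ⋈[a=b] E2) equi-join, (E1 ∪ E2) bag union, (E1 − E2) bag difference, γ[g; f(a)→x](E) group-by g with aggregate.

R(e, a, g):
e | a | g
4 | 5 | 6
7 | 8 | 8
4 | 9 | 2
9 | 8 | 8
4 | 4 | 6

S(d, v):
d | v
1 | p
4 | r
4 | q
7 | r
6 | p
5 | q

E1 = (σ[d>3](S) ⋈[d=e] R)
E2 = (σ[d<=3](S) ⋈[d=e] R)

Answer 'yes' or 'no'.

E1 subexpression sizes:
  S → 6
  σ[d>3](S) → 5
  R → 5
  (σ[d>3](S) ⋈[d=e] R) → 7
E2 subexpression sizes:
  S → 6
  σ[d<=3](S) → 1
  R → 5
  (σ[d<=3](S) ⋈[d=e] R) → 0

E1 result:
d | v | e | a | g
4 | q | 4 | 4 | 6
4 | q | 4 | 5 | 6
4 | q | 4 | 9 | 2
4 | r | 4 | 4 | 6
4 | r | 4 | 5 | 6
4 | r | 4 | 9 | 2
7 | r | 7 | 8 | 8
E2 result:
d | v | e | a | g
(0 rows)
Witness: (4, 'q', 4, 4, 6) appears 1× in E1 but 0× in E2.

no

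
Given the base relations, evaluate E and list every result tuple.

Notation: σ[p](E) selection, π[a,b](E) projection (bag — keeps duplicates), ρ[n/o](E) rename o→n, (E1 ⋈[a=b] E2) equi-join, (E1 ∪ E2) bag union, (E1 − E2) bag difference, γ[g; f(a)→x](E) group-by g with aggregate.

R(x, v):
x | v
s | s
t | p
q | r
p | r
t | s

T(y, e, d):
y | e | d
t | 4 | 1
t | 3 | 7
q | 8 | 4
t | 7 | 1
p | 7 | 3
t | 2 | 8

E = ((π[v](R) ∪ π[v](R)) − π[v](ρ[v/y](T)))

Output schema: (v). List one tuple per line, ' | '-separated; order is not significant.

Row counts bottom-up:
  R → 5
  π[v](R) → 5
  R → 5
  π[v](R) → 5
  (π[v](R) ∪ π[v](R)) → 10
  T → 6
  ρ[v/y](T) → 6
  π[v](ρ[v/y](T)) → 6
  ((π[v](R) ∪ π[v](R)) − π[v](ρ[v/y](T))) → 9

== RESULT ==
v
p
r
r
r
r
s
s
s
s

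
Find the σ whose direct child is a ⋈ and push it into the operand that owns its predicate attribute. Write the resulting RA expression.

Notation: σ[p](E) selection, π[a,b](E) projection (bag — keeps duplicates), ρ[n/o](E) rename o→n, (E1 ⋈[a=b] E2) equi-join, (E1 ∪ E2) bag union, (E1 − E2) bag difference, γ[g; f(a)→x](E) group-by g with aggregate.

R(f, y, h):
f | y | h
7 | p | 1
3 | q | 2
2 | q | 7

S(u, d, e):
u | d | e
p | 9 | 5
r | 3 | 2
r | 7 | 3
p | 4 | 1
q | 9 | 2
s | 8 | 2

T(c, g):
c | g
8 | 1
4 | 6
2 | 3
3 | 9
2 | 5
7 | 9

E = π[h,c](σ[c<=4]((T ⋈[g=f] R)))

σ filters on c, owned by the left side.
E' = π[h,c]((σ[c<=4](T) ⋈[g=f] R))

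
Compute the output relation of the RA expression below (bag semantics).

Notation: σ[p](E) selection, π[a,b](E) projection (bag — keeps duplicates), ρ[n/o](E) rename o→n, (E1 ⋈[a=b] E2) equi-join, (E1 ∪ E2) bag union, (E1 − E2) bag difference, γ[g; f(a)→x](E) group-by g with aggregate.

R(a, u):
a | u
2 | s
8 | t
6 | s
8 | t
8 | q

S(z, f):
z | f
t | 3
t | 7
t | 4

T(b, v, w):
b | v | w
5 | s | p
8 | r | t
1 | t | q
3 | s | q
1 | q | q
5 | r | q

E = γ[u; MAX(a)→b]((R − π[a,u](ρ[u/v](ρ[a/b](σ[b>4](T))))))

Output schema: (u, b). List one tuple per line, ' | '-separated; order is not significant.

Subexpression sizes:
  R → 5
  T → 6
  σ[b>4](T) → 3
  ρ[a/b](σ[b>4](T)) → 3
  ρ[u/v](ρ[a/b](σ[b>4](T))) → 3
  π[a,u](ρ[u/v](ρ[a/b](σ[b>4](T)))) → 3
  (R − π[a,u](ρ[u/v](ρ[a/b](σ[b>4](T))))) → 5
  γ[u; MAX(a)→b]((R − π[a,u](ρ[u/v](ρ[a/b](σ[b>4](T)))))) → 3

== RESULT ==
u | b
q | 8
s | 6
t | 8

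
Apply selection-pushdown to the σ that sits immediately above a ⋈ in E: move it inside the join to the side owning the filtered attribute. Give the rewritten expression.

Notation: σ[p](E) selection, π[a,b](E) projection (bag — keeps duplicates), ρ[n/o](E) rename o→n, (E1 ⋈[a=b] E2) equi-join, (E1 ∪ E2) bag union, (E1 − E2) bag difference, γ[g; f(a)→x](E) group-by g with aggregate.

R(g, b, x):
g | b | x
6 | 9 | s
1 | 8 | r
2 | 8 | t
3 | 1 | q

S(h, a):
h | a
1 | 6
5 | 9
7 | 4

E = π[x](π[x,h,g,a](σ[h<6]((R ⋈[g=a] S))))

σ filters on h, owned by the right side.
E' = π[x](π[x,h,g,a]((R ⋈[g=a] σ[h<6](S))))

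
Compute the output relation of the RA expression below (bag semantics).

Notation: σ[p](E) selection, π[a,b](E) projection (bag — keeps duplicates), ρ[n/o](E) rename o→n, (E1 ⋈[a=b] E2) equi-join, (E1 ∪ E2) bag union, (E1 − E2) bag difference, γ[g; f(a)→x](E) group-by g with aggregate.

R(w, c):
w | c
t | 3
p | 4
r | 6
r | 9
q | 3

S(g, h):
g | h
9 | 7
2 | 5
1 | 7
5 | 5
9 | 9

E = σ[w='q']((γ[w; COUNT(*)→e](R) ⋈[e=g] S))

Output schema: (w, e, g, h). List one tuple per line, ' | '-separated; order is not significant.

Stepwise |·|:
  R → 5
  γ[w; COUNT(*)→e](R) → 4
  S → 5
  (γ[w; COUNT(*)→e](R) ⋈[e=g] S) → 4
  σ[w='q']((γ[w; COUNT(*)→e](R) ⋈[e=g] S)) → 1

== RESULT ==
w | e | g | h
q | 1 | 1 | 7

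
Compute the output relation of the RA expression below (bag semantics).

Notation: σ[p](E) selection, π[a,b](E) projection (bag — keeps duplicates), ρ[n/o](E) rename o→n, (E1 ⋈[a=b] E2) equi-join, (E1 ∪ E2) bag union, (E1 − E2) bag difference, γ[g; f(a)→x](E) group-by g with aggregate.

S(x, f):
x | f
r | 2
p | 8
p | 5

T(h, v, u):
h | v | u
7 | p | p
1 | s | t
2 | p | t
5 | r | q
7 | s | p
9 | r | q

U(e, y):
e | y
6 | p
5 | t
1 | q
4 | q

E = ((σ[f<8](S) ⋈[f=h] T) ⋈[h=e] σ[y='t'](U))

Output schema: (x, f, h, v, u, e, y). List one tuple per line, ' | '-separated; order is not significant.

Per-node cardinality:
  S → 3
  σ[f<8](S) → 2
  T → 6
  (σ[f<8](S) ⋈[f=h] T) → 2
  U → 4
  σ[y='t'](U) → 1
  ((σ[f<8](S) ⋈[f=h] T) ⋈[h=e] σ[y='t'](U)) → 1

== RESULT ==
x | f | h | v | u | e | y
p | 5 | 5 | r | q | 5 | t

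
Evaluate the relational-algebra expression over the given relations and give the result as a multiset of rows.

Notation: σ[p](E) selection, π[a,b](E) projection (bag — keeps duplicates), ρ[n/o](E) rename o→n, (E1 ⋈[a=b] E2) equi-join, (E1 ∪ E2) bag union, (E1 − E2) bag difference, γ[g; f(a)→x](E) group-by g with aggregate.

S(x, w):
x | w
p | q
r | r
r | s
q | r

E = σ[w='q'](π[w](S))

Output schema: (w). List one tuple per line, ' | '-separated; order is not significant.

Stepwise |·|:
  S → 4
  π[w](S) → 4
  σ[w='q'](π[w](S)) → 1

== RESULT ==
w
q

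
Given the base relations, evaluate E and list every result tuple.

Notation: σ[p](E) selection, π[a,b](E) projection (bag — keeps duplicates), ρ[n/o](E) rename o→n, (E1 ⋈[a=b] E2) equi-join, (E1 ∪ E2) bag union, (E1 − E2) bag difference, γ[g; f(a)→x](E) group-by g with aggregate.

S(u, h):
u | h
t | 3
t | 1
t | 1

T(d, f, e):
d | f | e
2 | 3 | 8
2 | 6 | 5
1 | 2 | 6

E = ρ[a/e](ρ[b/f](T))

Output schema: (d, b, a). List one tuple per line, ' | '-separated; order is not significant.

Subexpression sizes:
  T → 3
  ρ[b/f](T) → 3
  ρ[a/e](ρ[b/f](T)) → 3

== RESULT ==
d | b | a
1 | 2 | 6
2 | 3 | 8
2 | 6 | 5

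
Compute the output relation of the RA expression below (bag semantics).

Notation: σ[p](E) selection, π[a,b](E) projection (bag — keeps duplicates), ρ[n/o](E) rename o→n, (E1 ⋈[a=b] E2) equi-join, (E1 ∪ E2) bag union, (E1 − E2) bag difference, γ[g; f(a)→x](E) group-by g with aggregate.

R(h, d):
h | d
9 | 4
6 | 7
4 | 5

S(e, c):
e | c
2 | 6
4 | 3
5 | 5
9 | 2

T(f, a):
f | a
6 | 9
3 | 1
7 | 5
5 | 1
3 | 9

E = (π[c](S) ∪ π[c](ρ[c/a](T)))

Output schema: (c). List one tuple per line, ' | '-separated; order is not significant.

Stepwise |·|:
  S → 4
  π[c](S) → 4
  T → 5
  ρ[c/a](T) → 5
  π[c](ρ[c/a](T)) → 5
  (π[c](S) ∪ π[c](ρ[c/a](T))) → 9

== RESULT ==
c
1
1
2
3
5
5
6
9
9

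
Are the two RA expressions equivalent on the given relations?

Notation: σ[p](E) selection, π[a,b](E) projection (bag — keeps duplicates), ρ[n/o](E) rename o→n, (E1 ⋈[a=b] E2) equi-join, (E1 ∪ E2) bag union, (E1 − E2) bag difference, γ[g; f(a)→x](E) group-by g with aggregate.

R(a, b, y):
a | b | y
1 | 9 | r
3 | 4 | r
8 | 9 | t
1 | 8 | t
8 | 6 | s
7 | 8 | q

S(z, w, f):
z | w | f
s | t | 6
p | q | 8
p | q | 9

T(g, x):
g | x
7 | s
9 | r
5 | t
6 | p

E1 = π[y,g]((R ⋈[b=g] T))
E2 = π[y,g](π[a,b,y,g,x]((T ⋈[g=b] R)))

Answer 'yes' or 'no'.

E1 stepwise |·|:
  R → 6
  T → 4
  (R ⋈[b=g] T) → 3
  π[y,g]((R ⋈[b=g] T)) → 3
E2 stepwise |·|:
  T → 4
  R → 6
  (T ⋈[g=b] R) → 3
  π[a,b,y,g,x]((T ⋈[g=b] R)) → 3
  π[y,g](π[a,b,y,g,x]((T ⋈[g=b] R))) → 3

E1 and E2 produce the same multiset:
y | g
r | 9
s | 6
t | 9

yes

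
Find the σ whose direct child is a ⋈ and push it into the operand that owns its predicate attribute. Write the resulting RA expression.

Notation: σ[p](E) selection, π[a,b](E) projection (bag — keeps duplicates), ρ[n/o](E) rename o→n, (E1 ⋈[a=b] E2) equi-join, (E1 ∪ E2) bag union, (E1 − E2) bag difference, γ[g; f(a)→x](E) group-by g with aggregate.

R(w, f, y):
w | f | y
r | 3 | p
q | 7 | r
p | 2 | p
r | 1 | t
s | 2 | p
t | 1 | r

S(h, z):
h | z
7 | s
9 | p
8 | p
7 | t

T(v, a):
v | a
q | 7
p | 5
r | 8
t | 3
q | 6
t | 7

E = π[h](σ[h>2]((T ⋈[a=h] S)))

σ filters on h, owned by the right side.
E' = π[h]((T ⋈[a=h] σ[h>2](S)))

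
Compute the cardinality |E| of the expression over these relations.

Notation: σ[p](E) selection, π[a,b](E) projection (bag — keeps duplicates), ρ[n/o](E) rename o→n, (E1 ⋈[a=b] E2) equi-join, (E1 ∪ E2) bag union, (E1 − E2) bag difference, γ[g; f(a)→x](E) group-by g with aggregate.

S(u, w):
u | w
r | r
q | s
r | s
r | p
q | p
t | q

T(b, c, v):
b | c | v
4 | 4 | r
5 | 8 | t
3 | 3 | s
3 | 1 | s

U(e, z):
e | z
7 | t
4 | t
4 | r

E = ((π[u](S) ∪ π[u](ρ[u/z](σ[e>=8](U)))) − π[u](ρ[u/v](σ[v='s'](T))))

Stepwise |·|:
  S → 6
  π[u](S) → 6
  U → 3
  σ[e>=8](U) → 0
  ρ[u/z](σ[e>=8](U)) → 0
  π[u](ρ[u/z](σ[e>=8](U))) → 0
  (π[u](S) ∪ π[u](ρ[u/z](σ[e>=8](U)))) → 6
  T → 4
  σ[v='s'](T) → 2
  ρ[u/v](σ[v='s'](T)) → 2
  π[u](ρ[u/v](σ[v='s'](T))) → 2
  ((π[u](S) ∪ π[u](ρ[u/z](σ[e>=8](U)))) − π[u](ρ[u/v](σ[v='s'](T)))) → 6

|E| = 6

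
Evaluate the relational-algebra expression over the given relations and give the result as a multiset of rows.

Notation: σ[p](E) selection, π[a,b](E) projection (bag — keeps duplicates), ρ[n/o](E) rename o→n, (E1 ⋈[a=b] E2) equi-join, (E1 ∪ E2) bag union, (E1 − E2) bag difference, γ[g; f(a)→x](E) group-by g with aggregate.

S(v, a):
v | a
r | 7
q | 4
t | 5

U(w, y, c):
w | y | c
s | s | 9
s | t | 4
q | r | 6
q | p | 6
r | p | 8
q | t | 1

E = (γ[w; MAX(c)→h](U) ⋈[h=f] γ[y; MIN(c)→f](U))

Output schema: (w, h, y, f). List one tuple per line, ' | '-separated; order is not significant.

Row counts bottom-up:
  U → 6
  γ[w; MAX(c)→h](U) → 3
  U → 6
  γ[y; MIN(c)→f](U) → 4
  (γ[w; MAX(c)→h](U) ⋈[h=f] γ[y; MIN(c)→f](U)) → 3

== RESULT ==
w | h | y | f
q | 6 | p | 6
q | 6 | r | 6
s | 9 | s | 9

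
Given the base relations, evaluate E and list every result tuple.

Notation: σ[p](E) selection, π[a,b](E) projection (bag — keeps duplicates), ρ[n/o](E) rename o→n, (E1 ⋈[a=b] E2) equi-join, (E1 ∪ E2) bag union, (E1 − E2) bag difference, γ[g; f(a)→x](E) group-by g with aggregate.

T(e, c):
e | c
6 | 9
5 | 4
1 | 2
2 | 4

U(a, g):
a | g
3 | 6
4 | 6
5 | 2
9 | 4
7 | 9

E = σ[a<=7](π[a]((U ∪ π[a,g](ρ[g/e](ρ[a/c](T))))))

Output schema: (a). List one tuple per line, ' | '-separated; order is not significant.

Stepwise |·|:
  U → 5
  T → 4
  ρ[a/c](T) → 4
  ρ[g/e](ρ[a/c](T)) → 4
  π[a,g](ρ[g/e](ρ[a/c](T))) → 4
  (U ∪ π[a,g](ρ[g/e](ρ[a/c](T)))) → 9
  π[a]((U ∪ π[a,g](ρ[g/e](ρ[a/c](T))))) → 9
  σ[a<=7](π[a]((U ∪ π[a,g](ρ[g/e](ρ[a/c](T)))))) → 7

== RESULT ==
a
2
3
4
4
4
5
7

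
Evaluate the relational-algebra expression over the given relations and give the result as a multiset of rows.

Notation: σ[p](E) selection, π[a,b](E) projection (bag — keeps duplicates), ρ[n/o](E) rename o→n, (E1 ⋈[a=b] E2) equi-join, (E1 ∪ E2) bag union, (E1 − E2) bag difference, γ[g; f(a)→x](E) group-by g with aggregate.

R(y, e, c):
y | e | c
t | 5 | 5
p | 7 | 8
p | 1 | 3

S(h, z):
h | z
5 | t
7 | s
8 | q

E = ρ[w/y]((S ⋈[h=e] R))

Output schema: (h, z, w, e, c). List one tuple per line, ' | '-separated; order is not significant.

Per-node cardinality:
  S → 3
  R → 3
  (S ⋈[h=e] R) → 2
  ρ[w/y]((S ⋈[h=e] R)) → 2

== RESULT ==
h | z | w | e | c
5 | t | t | 5 | 5
7 | s | p | 7 | 8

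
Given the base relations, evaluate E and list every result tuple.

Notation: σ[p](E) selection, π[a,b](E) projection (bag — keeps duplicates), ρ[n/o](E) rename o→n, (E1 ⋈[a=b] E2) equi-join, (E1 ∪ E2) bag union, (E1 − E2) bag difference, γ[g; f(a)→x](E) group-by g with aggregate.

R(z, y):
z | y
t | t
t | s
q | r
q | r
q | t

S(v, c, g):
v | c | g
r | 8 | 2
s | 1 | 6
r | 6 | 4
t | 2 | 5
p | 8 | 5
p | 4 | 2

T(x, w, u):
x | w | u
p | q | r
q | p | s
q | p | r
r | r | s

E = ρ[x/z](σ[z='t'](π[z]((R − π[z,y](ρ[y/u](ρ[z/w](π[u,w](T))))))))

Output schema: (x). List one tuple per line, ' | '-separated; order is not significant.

Row counts bottom-up:
  R → 5
  T → 4
  π[u,w](T) → 4
  ρ[z/w](π[u,w](T)) → 4
  ρ[y/u](ρ[z/w](π[u,w](T))) → 4
  π[z,y](ρ[y/u](ρ[z/w](π[u,w](T)))) → 4
  (R − π[z,y](ρ[y/u](ρ[z/w](π[u,w](T))))) → 4
  π[z]((R − π[z,y](ρ[y/u](ρ[z/w](π[u,w](T)))))) → 4
  σ[z='t'](π[z]((R − π[z,y](ρ[y/u](ρ[z/w](π[u,w](T))))))) → 2
  ρ[x/z](σ[z='t'](π[z]((R − π[z,y](ρ[y/u](ρ[z/w](π[u,w](T)))))))) → 2

== RESULT ==
x
t
t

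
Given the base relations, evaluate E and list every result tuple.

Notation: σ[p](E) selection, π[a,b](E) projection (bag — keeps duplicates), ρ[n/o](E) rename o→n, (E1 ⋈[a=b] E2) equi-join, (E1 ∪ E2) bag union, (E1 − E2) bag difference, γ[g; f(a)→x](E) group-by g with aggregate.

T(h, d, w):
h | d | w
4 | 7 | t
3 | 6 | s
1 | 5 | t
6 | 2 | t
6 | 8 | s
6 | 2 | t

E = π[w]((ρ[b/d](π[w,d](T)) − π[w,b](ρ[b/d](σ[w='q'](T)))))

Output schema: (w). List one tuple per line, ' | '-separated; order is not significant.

Per-node cardinality:
  T → 6
  π[w,d](T) → 6
  ρ[b/d](π[w,d](T)) → 6
  T → 6
  σ[w='q'](T) → 0
  ρ[b/d](σ[w='q'](T)) → 0
  π[w,b](ρ[b/d](σ[w='q'](T))) → 0
  (ρ[b/d](π[w,d](T)) − π[w,b](ρ[b/d](σ[w='q'](T)))) → 6
  π[w]((ρ[b/d](π[w,d](T)) − π[w,b](ρ[b/d](σ[w='q'](T))))) → 6

== RESULT ==
w
s
s
t
t
t
t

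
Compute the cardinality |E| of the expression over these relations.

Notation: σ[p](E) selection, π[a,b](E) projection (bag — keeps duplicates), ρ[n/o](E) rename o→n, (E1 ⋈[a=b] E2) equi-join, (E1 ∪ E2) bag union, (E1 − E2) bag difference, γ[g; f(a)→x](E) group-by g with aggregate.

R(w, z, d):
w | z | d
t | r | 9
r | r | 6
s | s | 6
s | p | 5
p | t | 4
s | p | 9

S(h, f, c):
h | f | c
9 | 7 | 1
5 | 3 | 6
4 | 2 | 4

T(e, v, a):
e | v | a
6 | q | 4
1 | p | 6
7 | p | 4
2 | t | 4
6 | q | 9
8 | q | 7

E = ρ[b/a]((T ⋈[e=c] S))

Stepwise |·|:
  T → 6
  S → 3
  (T ⋈[e=c] S) → 3
  ρ[b/a]((T ⋈[e=c] S)) → 3

|E| = 3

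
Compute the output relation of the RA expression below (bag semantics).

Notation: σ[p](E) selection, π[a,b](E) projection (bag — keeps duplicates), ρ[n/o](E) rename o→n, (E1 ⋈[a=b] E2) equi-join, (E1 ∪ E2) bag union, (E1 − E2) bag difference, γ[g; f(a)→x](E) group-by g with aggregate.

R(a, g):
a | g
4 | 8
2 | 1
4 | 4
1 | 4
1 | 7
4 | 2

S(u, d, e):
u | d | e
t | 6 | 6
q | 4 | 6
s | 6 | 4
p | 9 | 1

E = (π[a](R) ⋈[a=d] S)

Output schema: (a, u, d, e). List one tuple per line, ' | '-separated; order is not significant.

Per-node cardinality:
  R → 6
  π[a](R) → 6
  S → 4
  (π[a](R) ⋈[a=d] S) → 3

== RESULT ==
a | u | d | e
4 | q | 4 | 6
4 | q | 4 | 6
4 | q | 4 | 6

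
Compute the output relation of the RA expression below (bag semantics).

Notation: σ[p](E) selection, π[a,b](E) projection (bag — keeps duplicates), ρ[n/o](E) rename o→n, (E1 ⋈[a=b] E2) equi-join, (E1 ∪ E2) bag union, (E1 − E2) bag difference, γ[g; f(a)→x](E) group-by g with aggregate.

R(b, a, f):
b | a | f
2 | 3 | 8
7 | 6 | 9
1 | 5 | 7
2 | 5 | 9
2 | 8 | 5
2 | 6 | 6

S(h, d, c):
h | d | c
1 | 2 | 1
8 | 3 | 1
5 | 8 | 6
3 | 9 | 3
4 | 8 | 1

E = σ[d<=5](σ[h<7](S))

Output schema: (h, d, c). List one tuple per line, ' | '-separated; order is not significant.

Per-node cardinality:
  S → 5
  σ[h<7](S) → 4
  σ[d<=5](σ[h<7](S)) → 1

== RESULT ==
h | d | c
1 | 2 | 1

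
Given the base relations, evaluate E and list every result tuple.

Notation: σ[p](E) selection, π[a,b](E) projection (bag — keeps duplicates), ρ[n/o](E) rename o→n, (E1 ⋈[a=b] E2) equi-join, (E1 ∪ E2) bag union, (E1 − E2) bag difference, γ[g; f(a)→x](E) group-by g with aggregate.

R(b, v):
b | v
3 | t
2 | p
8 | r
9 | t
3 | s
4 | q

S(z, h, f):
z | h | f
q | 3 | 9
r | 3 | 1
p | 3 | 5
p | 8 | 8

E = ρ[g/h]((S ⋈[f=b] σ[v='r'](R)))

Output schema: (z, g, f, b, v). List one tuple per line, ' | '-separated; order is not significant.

Row counts bottom-up:
  S → 4
  R → 6
  σ[v='r'](R) → 1
  (S ⋈[f=b] σ[v='r'](R)) → 1
  ρ[g/h]((S ⋈[f=b] σ[v='r'](R))) → 1

== RESULT ==
z | g | f | b | v
p | 8 | 8 | 8 | r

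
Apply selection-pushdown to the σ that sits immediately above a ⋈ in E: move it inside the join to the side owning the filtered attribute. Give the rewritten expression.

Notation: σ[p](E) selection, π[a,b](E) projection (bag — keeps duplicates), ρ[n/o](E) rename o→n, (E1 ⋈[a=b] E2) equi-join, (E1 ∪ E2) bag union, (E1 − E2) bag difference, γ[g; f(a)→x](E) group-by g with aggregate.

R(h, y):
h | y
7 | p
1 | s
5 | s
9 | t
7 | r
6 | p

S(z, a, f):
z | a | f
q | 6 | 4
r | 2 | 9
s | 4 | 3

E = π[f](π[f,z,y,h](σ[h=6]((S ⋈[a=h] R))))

σ filters on h, owned by the right side.
E' = π[f](π[f,z,y,h]((S ⋈[a=h] σ[h=6](R))))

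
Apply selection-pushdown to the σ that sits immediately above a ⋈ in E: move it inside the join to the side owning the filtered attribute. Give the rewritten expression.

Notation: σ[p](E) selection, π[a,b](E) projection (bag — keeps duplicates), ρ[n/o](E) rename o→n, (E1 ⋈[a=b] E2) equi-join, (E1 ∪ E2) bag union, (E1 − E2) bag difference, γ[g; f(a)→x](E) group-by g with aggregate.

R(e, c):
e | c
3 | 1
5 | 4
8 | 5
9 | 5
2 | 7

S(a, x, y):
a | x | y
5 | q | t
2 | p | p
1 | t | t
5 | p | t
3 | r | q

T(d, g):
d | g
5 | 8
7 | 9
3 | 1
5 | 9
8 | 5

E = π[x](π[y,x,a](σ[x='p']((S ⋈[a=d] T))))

σ filters on x, owned by the left side.
E' = π[x](π[y,x,a]((σ[x='p'](S) ⋈[a=d] T)))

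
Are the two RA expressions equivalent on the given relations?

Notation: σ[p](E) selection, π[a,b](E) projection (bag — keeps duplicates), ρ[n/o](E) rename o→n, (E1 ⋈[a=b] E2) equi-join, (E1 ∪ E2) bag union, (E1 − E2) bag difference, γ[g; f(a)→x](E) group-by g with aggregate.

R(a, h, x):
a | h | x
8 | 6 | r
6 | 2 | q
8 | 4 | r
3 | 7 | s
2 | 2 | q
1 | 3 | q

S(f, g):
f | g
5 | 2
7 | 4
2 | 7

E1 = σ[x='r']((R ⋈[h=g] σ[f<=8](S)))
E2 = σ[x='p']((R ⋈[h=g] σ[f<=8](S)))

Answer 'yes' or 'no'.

E1 per-node cardinality:
  R → 6
  S → 3
  σ[f<=8](S) → 3
  (R ⋈[h=g] σ[f<=8](S)) → 4
  σ[x='r']((R ⋈[h=g] σ[f<=8](S))) → 1
E2 per-node cardinality:
  R → 6
  S → 3
  σ[f<=8](S) → 3
  (R ⋈[h=g] σ[f<=8](S)) → 4
  σ[x='p']((R ⋈[h=g] σ[f<=8](S))) → 0

E1 result:
a | h | x | f | g
8 | 4 | r | 7 | 4
E2 result:
a | h | x | f | g
(0 rows)
Witness: (8, 4, 'r', 7, 4) appears 1× in E1 but 0× in E2.

no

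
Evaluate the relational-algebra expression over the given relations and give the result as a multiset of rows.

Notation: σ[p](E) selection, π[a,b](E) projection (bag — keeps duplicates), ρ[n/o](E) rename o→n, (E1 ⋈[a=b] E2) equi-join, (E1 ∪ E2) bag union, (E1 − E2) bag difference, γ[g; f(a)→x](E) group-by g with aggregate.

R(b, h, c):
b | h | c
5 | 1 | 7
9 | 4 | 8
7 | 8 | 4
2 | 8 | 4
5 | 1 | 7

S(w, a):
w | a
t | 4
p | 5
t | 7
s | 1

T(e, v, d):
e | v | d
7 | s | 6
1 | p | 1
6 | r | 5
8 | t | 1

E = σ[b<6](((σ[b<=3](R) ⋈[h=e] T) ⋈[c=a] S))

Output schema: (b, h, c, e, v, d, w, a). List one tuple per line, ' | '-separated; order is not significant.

Subexpression sizes:
  R → 5
  σ[b<=3](R) → 1
  T → 4
  (σ[b<=3](R) ⋈[h=e] T) → 1
  S → 4
  ((σ[b<=3](R) ⋈[h=e] T) ⋈[c=a] S) → 1
  σ[b<6](((σ[b<=3](R) ⋈[h=e] T) ⋈[c=a] S)) → 1

== RESULT ==
b | h | c | e | v | d | w | a
2 | 8 | 4 | 8 | t | 1 | t | 4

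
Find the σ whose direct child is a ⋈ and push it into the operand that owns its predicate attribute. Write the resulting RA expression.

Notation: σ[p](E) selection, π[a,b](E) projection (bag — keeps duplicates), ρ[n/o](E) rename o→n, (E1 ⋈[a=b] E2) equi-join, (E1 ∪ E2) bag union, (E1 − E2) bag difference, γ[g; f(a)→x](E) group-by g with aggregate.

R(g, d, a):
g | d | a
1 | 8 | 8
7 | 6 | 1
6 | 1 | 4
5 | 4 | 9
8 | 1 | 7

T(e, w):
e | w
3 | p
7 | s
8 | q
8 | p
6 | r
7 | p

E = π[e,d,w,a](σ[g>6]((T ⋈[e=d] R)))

σ filters on g, owned by the right side.
E' = π[e,d,w,a]((T ⋈[e=d] σ[g>6](R)))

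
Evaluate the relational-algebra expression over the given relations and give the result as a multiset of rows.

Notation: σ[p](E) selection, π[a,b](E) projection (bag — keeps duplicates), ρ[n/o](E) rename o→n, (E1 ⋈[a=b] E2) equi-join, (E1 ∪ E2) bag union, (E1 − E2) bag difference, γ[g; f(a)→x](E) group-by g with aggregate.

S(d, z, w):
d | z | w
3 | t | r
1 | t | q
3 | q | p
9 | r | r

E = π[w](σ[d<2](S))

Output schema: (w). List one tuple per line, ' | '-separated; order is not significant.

Subexpression sizes:
  S → 4
  σ[d<2](S) → 1
  π[w](σ[d<2](S)) → 1

== RESULT ==
w
q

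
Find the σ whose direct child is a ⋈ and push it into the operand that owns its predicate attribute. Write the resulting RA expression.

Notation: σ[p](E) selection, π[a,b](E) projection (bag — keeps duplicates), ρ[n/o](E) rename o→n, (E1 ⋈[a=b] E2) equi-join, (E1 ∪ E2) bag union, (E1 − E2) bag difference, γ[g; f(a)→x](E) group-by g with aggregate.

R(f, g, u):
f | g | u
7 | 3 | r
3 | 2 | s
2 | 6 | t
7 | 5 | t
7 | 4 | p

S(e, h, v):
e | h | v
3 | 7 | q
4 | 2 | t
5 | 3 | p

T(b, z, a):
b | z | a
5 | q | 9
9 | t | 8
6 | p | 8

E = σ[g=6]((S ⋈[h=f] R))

σ filters on g, owned by the right side.
E' = (S ⋈[h=f] σ[g=6](R))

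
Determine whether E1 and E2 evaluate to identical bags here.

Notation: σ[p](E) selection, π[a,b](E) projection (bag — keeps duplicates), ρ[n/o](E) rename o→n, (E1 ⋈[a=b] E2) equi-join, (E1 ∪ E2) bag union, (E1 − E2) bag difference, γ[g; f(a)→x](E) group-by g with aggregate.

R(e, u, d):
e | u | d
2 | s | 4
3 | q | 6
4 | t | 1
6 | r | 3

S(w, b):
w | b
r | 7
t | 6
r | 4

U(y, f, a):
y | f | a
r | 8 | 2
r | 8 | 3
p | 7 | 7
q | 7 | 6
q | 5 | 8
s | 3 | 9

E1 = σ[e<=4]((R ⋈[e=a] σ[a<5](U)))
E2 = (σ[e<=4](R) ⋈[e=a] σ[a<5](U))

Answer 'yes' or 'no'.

E1 row counts bottom-up:
  R → 4
  U → 6
  σ[a<5](U) → 2
  (R ⋈[e=a] σ[a<5](U)) → 2
  σ[e<=4]((R ⋈[e=a] σ[a<5](U))) → 2
E2 row counts bottom-up:
  R → 4
  σ[e<=4](R) → 3
  U → 6
  σ[a<5](U) → 2
  (σ[e<=4](R) ⋈[e=a] σ[a<5](U)) → 2

E1 and E2 produce the same multiset:
e | u | d | y | f | a
2 | s | 4 | r | 8 | 2
3 | q | 6 | r | 8 | 3

yes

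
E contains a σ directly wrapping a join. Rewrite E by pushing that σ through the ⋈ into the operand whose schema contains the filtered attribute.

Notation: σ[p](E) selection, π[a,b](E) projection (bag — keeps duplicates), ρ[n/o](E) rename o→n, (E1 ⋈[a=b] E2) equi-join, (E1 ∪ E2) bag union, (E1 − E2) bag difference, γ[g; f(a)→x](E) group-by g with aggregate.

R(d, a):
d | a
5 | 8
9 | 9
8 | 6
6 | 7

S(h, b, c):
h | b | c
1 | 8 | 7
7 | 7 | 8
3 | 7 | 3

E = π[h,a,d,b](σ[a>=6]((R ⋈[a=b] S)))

σ filters on a, owned by the left side.
E' = π[h,a,d,b]((σ[a>=6](R) ⋈[a=b] S))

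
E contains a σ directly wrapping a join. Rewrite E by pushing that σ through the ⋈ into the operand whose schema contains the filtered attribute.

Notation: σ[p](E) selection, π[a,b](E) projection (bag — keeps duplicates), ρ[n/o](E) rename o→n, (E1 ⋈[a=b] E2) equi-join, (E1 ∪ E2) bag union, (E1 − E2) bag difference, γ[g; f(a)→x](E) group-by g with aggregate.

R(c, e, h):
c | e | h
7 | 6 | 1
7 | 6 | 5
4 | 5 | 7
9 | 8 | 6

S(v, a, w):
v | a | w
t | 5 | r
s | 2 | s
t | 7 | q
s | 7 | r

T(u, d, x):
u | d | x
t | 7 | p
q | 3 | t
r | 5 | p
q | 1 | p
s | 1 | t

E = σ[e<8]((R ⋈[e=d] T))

σ filters on e, owned by the left side.
E' = (σ[e<8](R) ⋈[e=d] T)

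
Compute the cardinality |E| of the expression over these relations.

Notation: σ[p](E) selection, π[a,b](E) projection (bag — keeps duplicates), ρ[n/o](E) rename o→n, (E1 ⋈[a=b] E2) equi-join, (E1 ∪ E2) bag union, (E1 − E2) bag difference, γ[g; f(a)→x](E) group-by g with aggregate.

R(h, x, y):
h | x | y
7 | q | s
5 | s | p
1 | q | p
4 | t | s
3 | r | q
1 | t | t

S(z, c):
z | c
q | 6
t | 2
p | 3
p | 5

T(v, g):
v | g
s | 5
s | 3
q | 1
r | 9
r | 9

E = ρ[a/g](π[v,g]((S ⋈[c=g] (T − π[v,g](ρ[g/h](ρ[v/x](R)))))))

Stepwise |·|:
  S → 4
  T → 5
  R → 6
  ρ[v/x](R) → 6
  ρ[g/h](ρ[v/x](R)) → 6
  π[v,g](ρ[g/h](ρ[v/x](R))) → 6
  (T − π[v,g](ρ[g/h](ρ[v/x](R)))) → 3
  (S ⋈[c=g] (T − π[v,g](ρ[g/h](ρ[v/x](R))))) → 1
  π[v,g]((S ⋈[c=g] (T − π[v,g](ρ[g/h](ρ[v/x](R)))))) → 1
  ρ[a/g](π[v,g]((S ⋈[c=g] (T − π[v,g](ρ[g/h](ρ[v/x](R))))))) → 1

|E| = 1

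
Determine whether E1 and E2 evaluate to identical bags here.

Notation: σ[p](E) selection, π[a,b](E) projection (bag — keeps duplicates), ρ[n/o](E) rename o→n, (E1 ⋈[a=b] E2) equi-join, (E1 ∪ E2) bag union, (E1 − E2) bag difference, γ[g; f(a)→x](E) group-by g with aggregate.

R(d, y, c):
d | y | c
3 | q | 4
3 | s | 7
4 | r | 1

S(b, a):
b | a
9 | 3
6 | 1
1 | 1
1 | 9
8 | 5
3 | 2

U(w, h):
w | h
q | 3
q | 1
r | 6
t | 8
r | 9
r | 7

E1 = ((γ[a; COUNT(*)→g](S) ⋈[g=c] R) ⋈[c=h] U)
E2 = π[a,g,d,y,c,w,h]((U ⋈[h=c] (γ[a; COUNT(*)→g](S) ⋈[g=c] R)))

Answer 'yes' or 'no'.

E1 per-node cardinality:
  S → 6
  γ[a; COUNT(*)→g](S) → 5
  R → 3
  (γ[a; COUNT(*)→g](S) ⋈[g=c] R) → 4
  U → 6
  ((γ[a; COUNT(*)→g](S) ⋈[g=c] R) ⋈[c=h] U) → 4
E2 per-node cardinality:
  U → 6
  S → 6
  γ[a; COUNT(*)→g](S) → 5
  R → 3
  (γ[a; COUNT(*)→g](S) ⋈[g=c] R) → 4
  (U ⋈[h=c] (γ[a; COUNT(*)→g](S) ⋈[g=c] R)) → 4
  π[a,g,d,y,c,w,h]((U ⋈[h=c] (γ[a; COUNT(*)→g](S) ⋈[g=c] R))) → 4

E1 and E2 produce the same multiset:
a | g | d | y | c | w | h
2 | 1 | 4 | r | 1 | q | 1
3 | 1 | 4 | r | 1 | q | 1
5 | 1 | 4 | r | 1 | q | 1
9 | 1 | 4 | r | 1 | q | 1

yes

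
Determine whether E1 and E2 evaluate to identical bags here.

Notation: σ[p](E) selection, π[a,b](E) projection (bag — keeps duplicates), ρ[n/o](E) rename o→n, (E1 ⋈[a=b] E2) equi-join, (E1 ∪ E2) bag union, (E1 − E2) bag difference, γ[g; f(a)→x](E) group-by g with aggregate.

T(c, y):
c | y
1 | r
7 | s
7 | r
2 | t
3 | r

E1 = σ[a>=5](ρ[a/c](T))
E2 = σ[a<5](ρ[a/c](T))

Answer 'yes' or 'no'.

E1 row counts bottom-up:
  T → 5
  ρ[a/c](T) → 5
  σ[a>=5](ρ[a/c](T)) → 2
E2 row counts bottom-up:
  T → 5
  ρ[a/c](T) → 5
  σ[a<5](ρ[a/c](T)) → 3

E1 result:
a | y
7 | r
7 | s
E2 result:
a | y
1 | r
2 | t
3 | r
Witness: (7, 'r') appears 1× in E1 but 0× in E2.

no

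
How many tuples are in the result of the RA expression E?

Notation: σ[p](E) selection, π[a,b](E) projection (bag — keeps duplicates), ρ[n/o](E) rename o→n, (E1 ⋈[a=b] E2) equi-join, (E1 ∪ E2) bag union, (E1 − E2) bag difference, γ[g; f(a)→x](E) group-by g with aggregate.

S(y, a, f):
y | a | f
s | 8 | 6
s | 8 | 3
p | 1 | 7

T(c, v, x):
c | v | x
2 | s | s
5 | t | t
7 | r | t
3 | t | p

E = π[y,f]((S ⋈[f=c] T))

Stepwise |·|:
  S → 3
  T → 4
  (S ⋈[f=c] T) → 2
  π[y,f]((S ⋈[f=c] T)) → 2

|E| = 2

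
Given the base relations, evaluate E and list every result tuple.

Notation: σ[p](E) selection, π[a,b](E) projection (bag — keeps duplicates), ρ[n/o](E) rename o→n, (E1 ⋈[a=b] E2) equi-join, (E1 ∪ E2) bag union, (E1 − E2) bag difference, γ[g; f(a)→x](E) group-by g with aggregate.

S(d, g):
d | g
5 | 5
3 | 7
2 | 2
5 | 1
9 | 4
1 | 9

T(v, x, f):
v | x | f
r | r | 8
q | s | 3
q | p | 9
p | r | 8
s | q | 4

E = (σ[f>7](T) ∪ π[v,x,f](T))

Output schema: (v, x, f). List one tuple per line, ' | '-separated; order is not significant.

Stepwise |·|:
  T → 5
  σ[f>7](T) → 3
  T → 5
  π[v,x,f](T) → 5
  (σ[f>7](T) ∪ π[v,x,f](T)) → 8

== RESULT ==
v | x | f
p | r | 8
p | r | 8
q | p | 9
q | p | 9
q | s | 3
r | r | 8
r | r | 8
s | q | 4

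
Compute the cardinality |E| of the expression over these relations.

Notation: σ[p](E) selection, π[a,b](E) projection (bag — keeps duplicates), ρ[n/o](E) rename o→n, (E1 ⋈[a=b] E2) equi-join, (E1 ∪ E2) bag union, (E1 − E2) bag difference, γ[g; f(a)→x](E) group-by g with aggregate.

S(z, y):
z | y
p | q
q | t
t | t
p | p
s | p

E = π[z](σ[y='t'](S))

Stepwise |·|:
  S → 5
  σ[y='t'](S) → 2
  π[z](σ[y='t'](S)) → 2

|E| = 2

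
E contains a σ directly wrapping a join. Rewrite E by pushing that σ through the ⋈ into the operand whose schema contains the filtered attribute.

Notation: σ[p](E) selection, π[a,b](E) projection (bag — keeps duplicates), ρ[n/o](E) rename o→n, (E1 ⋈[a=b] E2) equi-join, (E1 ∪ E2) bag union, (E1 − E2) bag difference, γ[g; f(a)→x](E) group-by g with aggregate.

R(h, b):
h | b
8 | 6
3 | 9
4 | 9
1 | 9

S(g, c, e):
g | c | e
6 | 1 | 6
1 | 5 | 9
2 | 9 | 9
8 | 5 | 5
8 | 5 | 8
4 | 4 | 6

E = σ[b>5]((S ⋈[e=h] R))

σ filters on b, owned by the right side.
E' = (S ⋈[e=h] σ[b>5](R))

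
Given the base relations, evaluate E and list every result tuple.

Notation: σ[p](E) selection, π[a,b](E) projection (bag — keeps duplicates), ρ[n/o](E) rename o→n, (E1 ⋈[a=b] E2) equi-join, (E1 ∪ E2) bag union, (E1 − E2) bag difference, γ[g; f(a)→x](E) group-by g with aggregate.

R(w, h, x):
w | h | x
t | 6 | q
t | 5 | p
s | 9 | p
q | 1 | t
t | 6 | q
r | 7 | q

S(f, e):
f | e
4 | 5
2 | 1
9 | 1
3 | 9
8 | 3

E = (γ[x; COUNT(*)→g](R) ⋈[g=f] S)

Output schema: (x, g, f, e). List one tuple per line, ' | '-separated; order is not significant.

Subexpression sizes:
  R → 6
  γ[x; COUNT(*)→g](R) → 3
  S → 5
  (γ[x; COUNT(*)→g](R) ⋈[g=f] S) → 2

== RESULT ==
x | g | f | e
p | 2 | 2 | 1
q | 3 | 3 | 9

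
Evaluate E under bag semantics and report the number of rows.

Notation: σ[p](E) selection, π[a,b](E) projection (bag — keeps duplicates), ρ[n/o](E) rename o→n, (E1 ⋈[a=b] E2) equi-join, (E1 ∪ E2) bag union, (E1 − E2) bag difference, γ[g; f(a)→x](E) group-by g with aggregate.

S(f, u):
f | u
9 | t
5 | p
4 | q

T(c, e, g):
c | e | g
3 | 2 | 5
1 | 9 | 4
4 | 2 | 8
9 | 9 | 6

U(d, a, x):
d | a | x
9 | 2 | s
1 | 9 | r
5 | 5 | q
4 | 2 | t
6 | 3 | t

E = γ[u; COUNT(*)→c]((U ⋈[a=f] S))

Subexpression sizes:
  U → 5
  S → 3
  (U ⋈[a=f] S) → 2
  γ[u; COUNT(*)→c]((U ⋈[a=f] S)) → 2

|E| = 2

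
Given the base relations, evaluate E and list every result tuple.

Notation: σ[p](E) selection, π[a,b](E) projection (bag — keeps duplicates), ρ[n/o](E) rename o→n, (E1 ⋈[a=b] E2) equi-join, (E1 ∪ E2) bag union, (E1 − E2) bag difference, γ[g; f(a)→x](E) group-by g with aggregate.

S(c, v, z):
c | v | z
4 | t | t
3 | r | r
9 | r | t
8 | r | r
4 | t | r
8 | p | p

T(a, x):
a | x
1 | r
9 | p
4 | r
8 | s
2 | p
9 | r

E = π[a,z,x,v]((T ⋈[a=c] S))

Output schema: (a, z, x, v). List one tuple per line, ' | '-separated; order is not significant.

Stepwise |·|:
  T → 6
  S → 6
  (T ⋈[a=c] S) → 6
  π[a,z,x,v]((T ⋈[a=c] S)) → 6

== RESULT ==
a | z | x | v
4 | r | r | t
4 | t | r | t
8 | p | s | p
8 | r | s | r
9 | t | p | r
9 | t | r | r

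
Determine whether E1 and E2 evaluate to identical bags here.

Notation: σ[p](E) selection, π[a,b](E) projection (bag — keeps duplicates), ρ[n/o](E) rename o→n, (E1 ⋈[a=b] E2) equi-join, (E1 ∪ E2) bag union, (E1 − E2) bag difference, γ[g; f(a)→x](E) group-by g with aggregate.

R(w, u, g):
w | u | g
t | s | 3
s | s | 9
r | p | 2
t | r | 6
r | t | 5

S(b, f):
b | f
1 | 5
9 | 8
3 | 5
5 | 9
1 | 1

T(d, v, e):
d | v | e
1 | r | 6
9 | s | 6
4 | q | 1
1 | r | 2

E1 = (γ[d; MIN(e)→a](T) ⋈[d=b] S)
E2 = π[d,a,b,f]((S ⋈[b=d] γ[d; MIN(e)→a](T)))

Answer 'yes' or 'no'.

E1 row counts bottom-up:
  T → 4
  γ[d; MIN(e)→a](T) → 3
  S → 5
  (γ[d; MIN(e)→a](T) ⋈[d=b] S) → 3
E2 row counts bottom-up:
  S → 5
  T → 4
  γ[d; MIN(e)→a](T) → 3
  (S ⋈[b=d] γ[d; MIN(e)→a](T)) → 3
  π[d,a,b,f]((S ⋈[b=d] γ[d; MIN(e)→a](T))) → 3

E1 and E2 produce the same multiset:
d | a | b | f
1 | 2 | 1 | 1
1 | 2 | 1 | 5
9 | 6 | 9 | 8

yes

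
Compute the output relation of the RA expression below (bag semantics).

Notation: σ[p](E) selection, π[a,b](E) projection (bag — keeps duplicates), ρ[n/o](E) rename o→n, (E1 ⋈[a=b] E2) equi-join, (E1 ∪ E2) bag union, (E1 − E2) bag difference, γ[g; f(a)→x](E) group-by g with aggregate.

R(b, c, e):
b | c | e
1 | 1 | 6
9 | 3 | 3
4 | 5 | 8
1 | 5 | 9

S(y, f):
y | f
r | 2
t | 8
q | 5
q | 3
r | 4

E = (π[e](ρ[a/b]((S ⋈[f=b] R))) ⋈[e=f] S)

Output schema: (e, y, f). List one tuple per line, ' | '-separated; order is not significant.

Stepwise |·|:
  S → 5
  R → 4
  (S ⋈[f=b] R) → 1
  ρ[a/b]((S ⋈[f=b] R)) → 1
  π[e](ρ[a/b]((S ⋈[f=b] R))) → 1
  S → 5
  (π[e](ρ[a/b]((S ⋈[f=b] R))) ⋈[e=f] S) → 1

== RESULT ==
e | y | f
8 | t | 8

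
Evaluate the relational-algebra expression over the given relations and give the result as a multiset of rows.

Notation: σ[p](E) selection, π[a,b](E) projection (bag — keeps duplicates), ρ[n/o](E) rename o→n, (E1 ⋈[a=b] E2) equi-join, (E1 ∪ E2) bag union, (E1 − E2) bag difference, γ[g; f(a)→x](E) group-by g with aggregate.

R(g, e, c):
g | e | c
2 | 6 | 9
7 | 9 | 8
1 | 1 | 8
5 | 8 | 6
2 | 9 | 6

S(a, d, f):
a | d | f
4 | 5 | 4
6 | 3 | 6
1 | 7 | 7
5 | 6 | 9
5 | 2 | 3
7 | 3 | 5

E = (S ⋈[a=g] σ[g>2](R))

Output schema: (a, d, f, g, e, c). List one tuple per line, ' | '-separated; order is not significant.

Subexpression sizes:
  S → 6
  R → 5
  σ[g>2](R) → 2
  (S ⋈[a=g] σ[g>2](R)) → 3

== RESULT ==
a | d | f | g | e | c
5 | 2 | 3 | 5 | 8 | 6
5 | 6 | 9 | 5 | 8 | 6
7 | 3 | 5 | 7 | 9 | 8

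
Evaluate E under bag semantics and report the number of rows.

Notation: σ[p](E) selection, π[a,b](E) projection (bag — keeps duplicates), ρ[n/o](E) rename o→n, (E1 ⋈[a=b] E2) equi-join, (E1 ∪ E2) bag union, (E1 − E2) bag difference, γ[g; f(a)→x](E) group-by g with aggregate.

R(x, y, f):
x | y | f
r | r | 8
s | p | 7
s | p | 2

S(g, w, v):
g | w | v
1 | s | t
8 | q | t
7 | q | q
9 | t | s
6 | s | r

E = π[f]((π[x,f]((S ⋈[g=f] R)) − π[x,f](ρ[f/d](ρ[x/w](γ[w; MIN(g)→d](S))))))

Per-node cardinality:
  S → 5
  R → 3
  (S ⋈[g=f] R) → 2
  π[x,f]((S ⋈[g=f] R)) → 2
  S → 5
  γ[w; MIN(g)→d](S) → 3
  ρ[x/w](γ[w; MIN(g)→d](S)) → 3
  ρ[f/d](ρ[x/w](γ[w; MIN(g)→d](S))) → 3
  π[x,f](ρ[f/d](ρ[x/w](γ[w; MIN(g)→d](S)))) → 3
  (π[x,f]((S ⋈[g=f] R)) − π[x,f](ρ[f/d](ρ[x/w](γ[w; MIN(g)→d](S))))) → 2
  π[f]((π[x,f]((S ⋈[g=f] R)) − π[x,f](ρ[f/d](ρ[x/w](γ[w; MIN(g)→d](S)))))) → 2

|E| = 2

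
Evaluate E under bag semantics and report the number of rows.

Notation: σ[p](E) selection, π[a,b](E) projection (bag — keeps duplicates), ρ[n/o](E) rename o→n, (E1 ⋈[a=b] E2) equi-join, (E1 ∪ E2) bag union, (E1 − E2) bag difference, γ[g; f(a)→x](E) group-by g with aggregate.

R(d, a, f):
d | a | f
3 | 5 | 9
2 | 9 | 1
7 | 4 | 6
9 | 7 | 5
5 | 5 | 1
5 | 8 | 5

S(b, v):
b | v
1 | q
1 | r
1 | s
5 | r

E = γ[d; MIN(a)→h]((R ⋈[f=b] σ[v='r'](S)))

Subexpression sizes:
  R → 6
  S → 4
  σ[v='r'](S) → 2
  (R ⋈[f=b] σ[v='r'](S)) → 4
  γ[d; MIN(a)→h]((R ⋈[f=b] σ[v='r'](S))) → 3

|E| = 3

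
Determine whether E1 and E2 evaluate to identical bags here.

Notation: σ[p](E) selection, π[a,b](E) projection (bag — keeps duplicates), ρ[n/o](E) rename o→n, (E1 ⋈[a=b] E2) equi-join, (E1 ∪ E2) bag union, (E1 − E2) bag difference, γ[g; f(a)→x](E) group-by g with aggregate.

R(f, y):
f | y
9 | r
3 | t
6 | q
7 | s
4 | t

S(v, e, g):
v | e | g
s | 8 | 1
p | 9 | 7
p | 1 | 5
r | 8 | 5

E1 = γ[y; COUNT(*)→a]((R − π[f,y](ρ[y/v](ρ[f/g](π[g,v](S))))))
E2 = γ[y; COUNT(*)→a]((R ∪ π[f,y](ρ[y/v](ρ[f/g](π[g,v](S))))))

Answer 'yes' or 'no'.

E1 row counts bottom-up:
  R → 5
  S → 4
  π[g,v](S) → 4
  ρ[f/g](π[g,v](S)) → 4
  ρ[y/v](ρ[f/g](π[g,v](S))) → 4
  π[f,y](ρ[y/v](ρ[f/g](π[g,v](S)))) → 4
  (R − π[f,y](ρ[y/v](ρ[f/g](π[g,v](S))))) → 5
  γ[y; COUNT(*)→a]((R − π[f,y](ρ[y/v](ρ[f/g](π[g,v](S)))))) → 4
E2 row counts bottom-up:
  R → 5
  S → 4
  π[g,v](S) → 4
  ρ[f/g](π[g,v](S)) → 4
  ρ[y/v](ρ[f/g](π[g,v](S))) → 4
  π[f,y](ρ[y/v](ρ[f/g](π[g,v](S)))) → 4
  (R ∪ π[f,y](ρ[y/v](ρ[f/g](π[g,v](S))))) → 9
  γ[y; COUNT(*)→a]((R ∪ π[f,y](ρ[y/v](ρ[f/g](π[g,v](S)))))) → 5

E1 result:
y | a
q | 1
r | 1
s | 1
t | 2
E2 result:
y | a
p | 2
q | 1
r | 2
s | 2
t | 2
Witness: ('r', 1) appears 1× in E1 but 0× in E2.

no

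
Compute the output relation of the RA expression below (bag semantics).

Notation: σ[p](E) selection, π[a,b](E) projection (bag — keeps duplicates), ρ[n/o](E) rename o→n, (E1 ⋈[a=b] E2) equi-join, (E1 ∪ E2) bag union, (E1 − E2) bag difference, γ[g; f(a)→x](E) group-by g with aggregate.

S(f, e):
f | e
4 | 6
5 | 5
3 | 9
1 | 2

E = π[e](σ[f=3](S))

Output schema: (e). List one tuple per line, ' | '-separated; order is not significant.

Stepwise |·|:
  S → 4
  σ[f=3](S) → 1
  π[e](σ[f=3](S)) → 1

== RESULT ==
e
9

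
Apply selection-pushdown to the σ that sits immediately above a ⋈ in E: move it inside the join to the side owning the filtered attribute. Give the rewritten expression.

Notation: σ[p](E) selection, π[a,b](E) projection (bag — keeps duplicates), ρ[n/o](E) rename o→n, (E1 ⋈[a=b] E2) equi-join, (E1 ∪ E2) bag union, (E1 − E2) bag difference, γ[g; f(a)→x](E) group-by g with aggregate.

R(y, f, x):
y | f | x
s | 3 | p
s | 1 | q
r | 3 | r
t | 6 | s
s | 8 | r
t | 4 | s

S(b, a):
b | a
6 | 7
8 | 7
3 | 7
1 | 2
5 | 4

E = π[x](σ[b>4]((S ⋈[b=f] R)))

σ filters on b, owned by the left side.
E' = π[x]((σ[b>4](S) ⋈[b=f] R))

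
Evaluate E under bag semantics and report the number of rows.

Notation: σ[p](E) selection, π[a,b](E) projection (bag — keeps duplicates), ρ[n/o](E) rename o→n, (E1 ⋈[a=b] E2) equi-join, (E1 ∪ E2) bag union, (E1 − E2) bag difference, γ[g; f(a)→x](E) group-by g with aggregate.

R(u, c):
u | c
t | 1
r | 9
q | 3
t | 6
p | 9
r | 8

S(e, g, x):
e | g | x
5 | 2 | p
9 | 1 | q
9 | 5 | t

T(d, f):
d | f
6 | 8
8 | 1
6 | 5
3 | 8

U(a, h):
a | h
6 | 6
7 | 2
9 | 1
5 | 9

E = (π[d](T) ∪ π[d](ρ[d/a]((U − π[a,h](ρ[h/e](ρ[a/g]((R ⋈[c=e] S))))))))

Row counts bottom-up:
  T → 4
  π[d](T) → 4
  U → 4
  R → 6
  S → 3
  (R ⋈[c=e] S) → 4
  ρ[a/g]((R ⋈[c=e] S)) → 4
  ρ[h/e](ρ[a/g]((R ⋈[c=e] S))) → 4
  π[a,h](ρ[h/e](ρ[a/g]((R ⋈[c=e] S)))) → 4
  (U − π[a,h](ρ[h/e](ρ[a/g]((R ⋈[c=e] S))))) → 3
  ρ[d/a]((U − π[a,h](ρ[h/e](ρ[a/g]((R ⋈[c=e] S)))))) → 3
  π[d](ρ[d/a]((U − π[a,h](ρ[h/e](ρ[a/g]((R ⋈[c=e] S))))))) → 3
  (π[d](T) ∪ π[d](ρ[d/a]((U − π[a,h](ρ[h/e](ρ[a/g]((R ⋈[c=e] S)))))))) → 7

|E| = 7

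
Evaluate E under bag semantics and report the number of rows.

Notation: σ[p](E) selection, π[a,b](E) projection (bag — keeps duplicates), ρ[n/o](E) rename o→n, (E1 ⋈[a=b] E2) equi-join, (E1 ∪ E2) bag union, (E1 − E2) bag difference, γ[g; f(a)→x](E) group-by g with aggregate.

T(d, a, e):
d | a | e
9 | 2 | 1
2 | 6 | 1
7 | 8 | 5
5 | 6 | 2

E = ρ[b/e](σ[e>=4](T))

Row counts bottom-up:
  T → 4
  σ[e>=4](T) → 1
  ρ[b/e](σ[e>=4](T)) → 1

|E| = 1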